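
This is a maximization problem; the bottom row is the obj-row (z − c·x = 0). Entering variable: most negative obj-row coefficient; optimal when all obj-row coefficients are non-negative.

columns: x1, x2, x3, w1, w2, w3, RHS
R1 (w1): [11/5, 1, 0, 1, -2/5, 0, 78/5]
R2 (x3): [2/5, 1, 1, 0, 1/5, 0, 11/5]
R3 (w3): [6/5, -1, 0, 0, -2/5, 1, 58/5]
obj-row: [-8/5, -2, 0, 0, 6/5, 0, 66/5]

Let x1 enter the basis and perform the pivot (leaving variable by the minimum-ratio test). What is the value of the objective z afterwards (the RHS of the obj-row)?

22

Ratio test on column x1 — row 1: (78/5)/(11/5) = 78/11; row 2: (11/5)/(2/5) = 11/2; row 3: (58/5)/(6/5) = 29/3. Minimum is 11/2 at row 2 (x3 leaves); pivot element 2/5.
Pivot on row 2; the obj-row RHS becomes 66/5 − (-8/5)·(11/2) = 22.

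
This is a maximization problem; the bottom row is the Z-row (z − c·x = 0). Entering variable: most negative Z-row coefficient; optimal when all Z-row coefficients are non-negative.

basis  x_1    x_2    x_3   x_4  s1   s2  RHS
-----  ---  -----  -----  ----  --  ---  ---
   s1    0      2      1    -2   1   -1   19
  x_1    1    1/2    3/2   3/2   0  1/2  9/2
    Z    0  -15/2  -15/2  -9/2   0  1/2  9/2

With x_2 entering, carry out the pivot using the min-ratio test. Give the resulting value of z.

72

Ratio test on column x_2 — row 1: 19/2 = 19/2; row 2: (9/2)/(1/2) = 9. Minimum is 9 at row 2 (x_1 leaves); pivot element 1/2.
Pivot on row 2; the Z-row RHS becomes 9/2 − (-15/2)·9 = 72.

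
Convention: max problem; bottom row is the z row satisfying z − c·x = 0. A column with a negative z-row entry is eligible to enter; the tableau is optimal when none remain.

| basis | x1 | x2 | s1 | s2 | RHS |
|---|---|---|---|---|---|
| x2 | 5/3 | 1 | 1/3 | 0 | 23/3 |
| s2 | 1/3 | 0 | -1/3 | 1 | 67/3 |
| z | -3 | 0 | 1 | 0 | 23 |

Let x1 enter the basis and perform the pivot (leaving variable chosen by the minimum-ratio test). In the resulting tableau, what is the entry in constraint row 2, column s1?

Ratio test on column x1 — row 1: (23/3)/(5/3) = 23/5; row 2: (67/3)/(1/3) = 67. Minimum is 23/5 at row 1 (x2 leaves); pivot element 5/3.
Divide row 1 by 5/3; eliminate column x1 from the other rows.
Row 2 update in column s1: -1/3 − (1/3)·(1/5) = -2/5.

-2/5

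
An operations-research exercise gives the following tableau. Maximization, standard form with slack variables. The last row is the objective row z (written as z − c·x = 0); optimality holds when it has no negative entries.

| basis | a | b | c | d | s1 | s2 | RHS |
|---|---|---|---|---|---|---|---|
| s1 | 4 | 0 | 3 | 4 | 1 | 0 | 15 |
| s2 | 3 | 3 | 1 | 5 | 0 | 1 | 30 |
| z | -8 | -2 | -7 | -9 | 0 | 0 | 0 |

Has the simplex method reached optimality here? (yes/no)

no

The z-row has a negative entry -9 in column d, so it is not optimal.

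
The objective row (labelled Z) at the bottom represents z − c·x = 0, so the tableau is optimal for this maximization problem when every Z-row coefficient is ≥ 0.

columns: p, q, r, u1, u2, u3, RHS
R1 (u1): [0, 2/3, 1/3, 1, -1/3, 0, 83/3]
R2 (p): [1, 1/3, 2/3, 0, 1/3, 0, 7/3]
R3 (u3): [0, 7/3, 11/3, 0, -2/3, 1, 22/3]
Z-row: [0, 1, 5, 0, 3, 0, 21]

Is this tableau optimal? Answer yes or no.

Every Z-row coefficient is ≥ 0, so the tableau is optimal.

yes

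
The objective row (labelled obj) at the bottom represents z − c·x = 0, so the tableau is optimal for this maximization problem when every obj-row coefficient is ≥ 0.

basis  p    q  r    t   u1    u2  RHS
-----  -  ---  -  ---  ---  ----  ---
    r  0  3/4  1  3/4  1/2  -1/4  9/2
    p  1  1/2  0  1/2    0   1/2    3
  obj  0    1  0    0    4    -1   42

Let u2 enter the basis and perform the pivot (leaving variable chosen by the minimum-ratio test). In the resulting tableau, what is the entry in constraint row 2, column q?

1

Ratio test on column u2 — row 1: entry -1/4 ≤ 0; row 2: 3/(1/2) = 6. Minimum is 6 at row 2 (p leaves); pivot element 1/2.
Divide row 2 by 1/2; eliminate column u2 from the other rows.
In the new row 2, the q entry is the old entry divided by the pivot: (1/2)/(1/2) = 1.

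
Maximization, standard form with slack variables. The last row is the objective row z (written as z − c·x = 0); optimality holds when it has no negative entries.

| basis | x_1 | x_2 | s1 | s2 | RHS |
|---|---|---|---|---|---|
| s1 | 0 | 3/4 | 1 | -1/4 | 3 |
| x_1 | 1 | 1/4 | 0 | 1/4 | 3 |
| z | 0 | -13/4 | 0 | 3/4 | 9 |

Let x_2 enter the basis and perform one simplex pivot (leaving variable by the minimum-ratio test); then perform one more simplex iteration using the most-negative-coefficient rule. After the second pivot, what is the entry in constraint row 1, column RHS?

6

Ratio test on column x_2 — row 1: 3/(3/4) = 4; row 2: 3/(1/4) = 12. Minimum is 4 at row 1 (s1 leaves); pivot element 3/4.
Divide row 1 by 3/4; eliminate column x_2 from the other rows.
Second iteration: most negative z-row entry is -1/3 in column s2, so s2 enters.
Ratio test on column s2 — row 1: entry -1/3 ≤ 0; row 2: 2/(1/3) = 6. Minimum is 6 at row 2 (x_1 leaves); pivot element 1/3.
Divide row 2 by 1/3; eliminate column s2 from the other rows.
After both pivots, the entry at constraint row 1, column RHS is 6.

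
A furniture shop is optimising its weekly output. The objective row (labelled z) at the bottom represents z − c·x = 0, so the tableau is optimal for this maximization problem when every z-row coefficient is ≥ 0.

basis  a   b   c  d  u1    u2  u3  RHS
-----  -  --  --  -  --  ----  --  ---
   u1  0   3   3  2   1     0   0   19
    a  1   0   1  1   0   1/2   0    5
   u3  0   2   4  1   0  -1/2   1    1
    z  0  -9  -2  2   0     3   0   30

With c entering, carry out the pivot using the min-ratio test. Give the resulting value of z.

61/2

Ratio test on column c — row 1: 19/3 = 19/3; row 2: 5/1 = 5; row 3: 1/4 = 1/4. Minimum is 1/4 at row 3 (u3 leaves); pivot element 4.
Pivot on row 3; the z-row RHS becomes 30 − (-2)·(1/4) = 61/2.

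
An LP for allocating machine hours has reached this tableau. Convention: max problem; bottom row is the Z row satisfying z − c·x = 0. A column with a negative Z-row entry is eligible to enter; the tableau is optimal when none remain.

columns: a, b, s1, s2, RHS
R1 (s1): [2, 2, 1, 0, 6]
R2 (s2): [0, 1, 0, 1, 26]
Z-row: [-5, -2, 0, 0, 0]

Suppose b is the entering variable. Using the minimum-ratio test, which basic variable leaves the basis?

Column b entries and ratios — s1: 6/2 = 3; s2: 26/1 = 26.
Smallest ratio is 3 in the row of s1, so s1 leaves.

s1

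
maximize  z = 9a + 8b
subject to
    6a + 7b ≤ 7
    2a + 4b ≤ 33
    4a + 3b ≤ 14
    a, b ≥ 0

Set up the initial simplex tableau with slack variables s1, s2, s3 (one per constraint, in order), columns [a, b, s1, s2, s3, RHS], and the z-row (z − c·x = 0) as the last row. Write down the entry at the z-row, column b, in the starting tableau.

-8

The z-row carries the negated objective coefficients: the b entry is -8.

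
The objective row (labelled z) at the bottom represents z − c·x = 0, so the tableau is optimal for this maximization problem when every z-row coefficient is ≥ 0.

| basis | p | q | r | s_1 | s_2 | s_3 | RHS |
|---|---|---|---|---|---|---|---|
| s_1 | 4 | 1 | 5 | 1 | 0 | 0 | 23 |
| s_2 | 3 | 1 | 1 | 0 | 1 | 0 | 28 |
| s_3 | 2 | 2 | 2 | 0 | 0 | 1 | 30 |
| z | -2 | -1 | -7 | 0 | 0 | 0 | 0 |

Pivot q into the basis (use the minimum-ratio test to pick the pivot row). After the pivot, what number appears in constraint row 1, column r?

4

Ratio test on column q — row 1: 23/1 = 23; row 2: 28/1 = 28; row 3: 30/2 = 15. Minimum is 15 at row 3 (s_3 leaves); pivot element 2.
Divide row 3 by 2; eliminate column q from the other rows.
Row 1 update in column r: 5 − 1·1 = 4.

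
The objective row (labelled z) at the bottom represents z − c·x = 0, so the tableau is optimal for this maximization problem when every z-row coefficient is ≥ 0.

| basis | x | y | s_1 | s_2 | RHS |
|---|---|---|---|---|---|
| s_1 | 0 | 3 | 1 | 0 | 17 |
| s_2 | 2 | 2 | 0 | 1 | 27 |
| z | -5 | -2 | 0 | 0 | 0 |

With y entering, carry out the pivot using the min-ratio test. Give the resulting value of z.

Ratio test on column y — row 1: 17/3 = 17/3; row 2: 27/2 = 27/2. Minimum is 17/3 at row 1 (s_1 leaves); pivot element 3.
Pivot on row 1; the z-row RHS becomes 0 − (-2)·(17/3) = 34/3.

34/3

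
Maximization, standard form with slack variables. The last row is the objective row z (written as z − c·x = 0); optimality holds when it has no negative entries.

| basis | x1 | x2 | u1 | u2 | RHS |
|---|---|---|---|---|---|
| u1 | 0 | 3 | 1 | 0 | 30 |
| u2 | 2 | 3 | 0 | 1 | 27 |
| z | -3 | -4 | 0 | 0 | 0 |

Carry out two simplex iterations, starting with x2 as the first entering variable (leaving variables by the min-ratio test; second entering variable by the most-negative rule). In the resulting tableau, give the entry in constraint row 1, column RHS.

30

Ratio test on column x2 — row 1: 30/3 = 10; row 2: 27/3 = 9. Minimum is 9 at row 2 (u2 leaves); pivot element 3.
Divide row 2 by 3; eliminate column x2 from the other rows.
Second iteration: most negative z-row entry is -1/3 in column x1, so x1 enters.
Ratio test on column x1 — row 1: entry -2 ≤ 0; row 2: 9/(2/3) = 27/2. Minimum is 27/2 at row 2 (x2 leaves); pivot element 2/3.
Divide row 2 by 2/3; eliminate column x1 from the other rows.
After both pivots, the entry at constraint row 1, column RHS is 30.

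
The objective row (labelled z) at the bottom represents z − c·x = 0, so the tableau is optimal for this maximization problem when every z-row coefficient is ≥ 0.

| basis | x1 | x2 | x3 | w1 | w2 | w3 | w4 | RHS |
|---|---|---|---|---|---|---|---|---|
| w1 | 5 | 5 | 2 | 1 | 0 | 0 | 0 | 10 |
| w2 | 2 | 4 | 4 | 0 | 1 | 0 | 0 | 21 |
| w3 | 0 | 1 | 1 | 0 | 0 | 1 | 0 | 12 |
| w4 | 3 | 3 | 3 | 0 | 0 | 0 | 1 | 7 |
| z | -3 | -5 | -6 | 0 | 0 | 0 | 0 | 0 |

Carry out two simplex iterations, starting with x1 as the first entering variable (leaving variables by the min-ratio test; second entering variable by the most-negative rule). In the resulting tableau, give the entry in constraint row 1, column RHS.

Ratio test on column x1 — row 1: 10/5 = 2; row 2: 21/2 = 21/2; row 3: entry 0 ≤ 0; row 4: 7/3 = 7/3. Minimum is 2 at row 1 (w1 leaves); pivot element 5.
Divide row 1 by 5; eliminate column x1 from the other rows.
Second iteration: most negative z-row entry is -24/5 in column x3, so x3 enters.
Ratio test on column x3 — row 1: 2/(2/5) = 5; row 2: 17/(16/5) = 85/16; row 3: 12/1 = 12; row 4: 1/(9/5) = 5/9. Minimum is 5/9 at row 4 (w4 leaves); pivot element 9/5.
Divide row 4 by 9/5; eliminate column x3 from the other rows.
After both pivots, the entry at constraint row 1, column RHS is 16/9.

16/9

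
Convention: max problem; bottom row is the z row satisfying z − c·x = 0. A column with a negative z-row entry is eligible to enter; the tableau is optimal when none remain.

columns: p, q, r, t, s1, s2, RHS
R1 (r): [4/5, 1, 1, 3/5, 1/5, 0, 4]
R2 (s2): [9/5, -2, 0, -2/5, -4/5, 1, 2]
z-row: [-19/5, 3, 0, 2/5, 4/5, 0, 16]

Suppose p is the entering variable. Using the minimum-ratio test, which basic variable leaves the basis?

Column p entries and ratios — r: 4/(4/5) = 5; s2: 2/(9/5) = 10/9.
Smallest ratio is 10/9 in the row of s2, so s2 leaves.

s2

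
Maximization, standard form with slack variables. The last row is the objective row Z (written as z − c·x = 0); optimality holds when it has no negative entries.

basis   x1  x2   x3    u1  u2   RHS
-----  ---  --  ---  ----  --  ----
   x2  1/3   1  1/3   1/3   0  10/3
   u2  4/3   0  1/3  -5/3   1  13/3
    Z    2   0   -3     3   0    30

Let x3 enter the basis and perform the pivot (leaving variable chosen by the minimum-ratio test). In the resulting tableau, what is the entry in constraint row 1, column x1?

1

Ratio test on column x3 — row 1: (10/3)/(1/3) = 10; row 2: (13/3)/(1/3) = 13. Minimum is 10 at row 1 (x2 leaves); pivot element 1/3.
Divide row 1 by 1/3; eliminate column x3 from the other rows.
In the new row 1, the x1 entry is the old entry divided by the pivot: (1/3)/(1/3) = 1.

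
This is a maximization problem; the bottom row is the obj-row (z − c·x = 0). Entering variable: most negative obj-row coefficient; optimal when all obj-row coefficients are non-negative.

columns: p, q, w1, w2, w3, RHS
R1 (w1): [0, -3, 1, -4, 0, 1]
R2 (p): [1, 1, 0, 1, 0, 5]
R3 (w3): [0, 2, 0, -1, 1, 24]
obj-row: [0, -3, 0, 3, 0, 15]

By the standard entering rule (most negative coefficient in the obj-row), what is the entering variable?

q

Negative obj-row entries: q: -3.
The most negative is -3 in column q, so q enters.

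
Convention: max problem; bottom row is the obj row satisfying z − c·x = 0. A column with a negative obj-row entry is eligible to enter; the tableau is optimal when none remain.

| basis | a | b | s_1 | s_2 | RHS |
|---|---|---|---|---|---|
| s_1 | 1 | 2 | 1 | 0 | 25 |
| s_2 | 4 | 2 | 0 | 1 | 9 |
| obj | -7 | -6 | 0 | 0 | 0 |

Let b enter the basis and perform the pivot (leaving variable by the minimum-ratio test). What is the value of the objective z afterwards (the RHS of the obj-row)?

Ratio test on column b — row 1: 25/2 = 25/2; row 2: 9/2 = 9/2. Minimum is 9/2 at row 2 (s_2 leaves); pivot element 2.
Pivot on row 2; the obj-row RHS becomes 0 − (-6)·(9/2) = 27.

27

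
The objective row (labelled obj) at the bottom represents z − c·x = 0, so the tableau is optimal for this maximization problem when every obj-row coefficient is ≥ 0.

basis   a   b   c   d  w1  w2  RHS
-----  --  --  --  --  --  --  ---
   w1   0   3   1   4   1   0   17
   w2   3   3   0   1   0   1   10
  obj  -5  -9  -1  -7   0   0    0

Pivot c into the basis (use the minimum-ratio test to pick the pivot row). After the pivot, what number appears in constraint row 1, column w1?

Ratio test on column c — row 1: 17/1 = 17; row 2: entry 0 ≤ 0. Minimum is 17 at row 1 (w1 leaves); pivot element 1.
Divide row 1 by 1; eliminate column c from the other rows.
In the new row 1, the w1 entry is the old entry divided by the pivot: 1/1 = 1.

1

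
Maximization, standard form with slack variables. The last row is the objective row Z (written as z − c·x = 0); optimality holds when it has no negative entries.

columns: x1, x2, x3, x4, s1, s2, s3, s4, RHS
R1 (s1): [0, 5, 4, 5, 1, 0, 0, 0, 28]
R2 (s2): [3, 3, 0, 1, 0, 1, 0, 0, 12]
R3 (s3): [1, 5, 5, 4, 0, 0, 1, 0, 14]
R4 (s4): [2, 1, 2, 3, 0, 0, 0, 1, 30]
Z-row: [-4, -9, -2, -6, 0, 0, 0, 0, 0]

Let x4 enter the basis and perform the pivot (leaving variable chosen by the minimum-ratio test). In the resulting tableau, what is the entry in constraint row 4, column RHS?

Ratio test on column x4 — row 1: 28/5 = 28/5; row 2: 12/1 = 12; row 3: 14/4 = 7/2; row 4: 30/3 = 10. Minimum is 7/2 at row 3 (s3 leaves); pivot element 4.
Divide row 3 by 4; eliminate column x4 from the other rows.
Row 4 update in column RHS: 30 − 3·(7/2) = 39/2.

39/2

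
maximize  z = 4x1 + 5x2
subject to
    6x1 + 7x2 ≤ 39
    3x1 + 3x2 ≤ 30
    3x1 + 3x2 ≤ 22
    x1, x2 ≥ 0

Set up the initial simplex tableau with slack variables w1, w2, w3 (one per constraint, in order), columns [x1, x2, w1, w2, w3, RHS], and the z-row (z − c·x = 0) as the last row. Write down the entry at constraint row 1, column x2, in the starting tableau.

Constraint 1 has coefficient 7 on x2.

7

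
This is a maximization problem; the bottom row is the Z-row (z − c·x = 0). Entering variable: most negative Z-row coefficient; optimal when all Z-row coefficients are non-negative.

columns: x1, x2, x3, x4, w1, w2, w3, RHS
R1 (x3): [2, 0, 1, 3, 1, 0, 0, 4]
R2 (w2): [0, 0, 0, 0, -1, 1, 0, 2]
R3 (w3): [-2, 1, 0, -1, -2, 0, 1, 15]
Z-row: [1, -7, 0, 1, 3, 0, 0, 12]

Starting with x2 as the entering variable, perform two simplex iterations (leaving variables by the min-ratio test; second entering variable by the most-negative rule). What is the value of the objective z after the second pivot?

143

Ratio test on column x2 — row 1: entry 0 ≤ 0; row 2: entry 0 ≤ 0; row 3: 15/1 = 15. Minimum is 15 at row 3 (w3 leaves); pivot element 1.
Pivot on row 3; the Z-row RHS becomes 12 − (-7)·15 = 117.
Next entering variable (most negative Z-row entry -13): x1.
Ratio test on column x1 — row 1: 4/2 = 2; row 2: entry 0 ≤ 0; row 3: entry -2 ≤ 0. Minimum is 2 at row 1 (x3 leaves); pivot element 2.
After the second pivot the Z-row RHS is 117 − (-13)·2 = 143.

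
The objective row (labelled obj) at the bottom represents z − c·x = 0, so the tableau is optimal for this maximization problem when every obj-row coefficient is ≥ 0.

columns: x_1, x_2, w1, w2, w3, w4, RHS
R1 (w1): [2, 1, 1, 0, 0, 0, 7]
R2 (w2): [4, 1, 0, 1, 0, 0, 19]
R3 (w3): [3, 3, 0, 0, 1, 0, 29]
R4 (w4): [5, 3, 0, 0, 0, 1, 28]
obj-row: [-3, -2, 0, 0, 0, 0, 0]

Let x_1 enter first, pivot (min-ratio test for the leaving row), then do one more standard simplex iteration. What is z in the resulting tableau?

Ratio test on column x_1 — row 1: 7/2 = 7/2; row 2: 19/4 = 19/4; row 3: 29/3 = 29/3; row 4: 28/5 = 28/5. Minimum is 7/2 at row 1 (w1 leaves); pivot element 2.
Pivot on row 1; the obj-row RHS becomes 0 − (-3)·(7/2) = 21/2.
Next entering variable (most negative obj-row entry -1/2): x_2.
Ratio test on column x_2 — row 1: (7/2)/(1/2) = 7; row 2: entry -1 ≤ 0; row 3: (37/2)/(3/2) = 37/3; row 4: (21/2)/(1/2) = 21. Minimum is 7 at row 1 (x_1 leaves); pivot element 1/2.
After the second pivot the obj-row RHS is 21/2 − (-1/2)·7 = 14.

14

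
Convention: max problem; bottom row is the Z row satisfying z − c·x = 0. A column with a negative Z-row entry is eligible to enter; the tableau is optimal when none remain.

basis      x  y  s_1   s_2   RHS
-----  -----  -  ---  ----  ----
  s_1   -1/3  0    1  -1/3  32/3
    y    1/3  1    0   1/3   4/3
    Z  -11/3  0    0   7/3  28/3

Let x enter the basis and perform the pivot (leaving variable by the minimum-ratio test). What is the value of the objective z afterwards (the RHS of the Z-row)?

24

Ratio test on column x — row 1: entry -1/3 ≤ 0; row 2: (4/3)/(1/3) = 4. Minimum is 4 at row 2 (y leaves); pivot element 1/3.
Pivot on row 2; the Z-row RHS becomes 28/3 − (-11/3)·4 = 24.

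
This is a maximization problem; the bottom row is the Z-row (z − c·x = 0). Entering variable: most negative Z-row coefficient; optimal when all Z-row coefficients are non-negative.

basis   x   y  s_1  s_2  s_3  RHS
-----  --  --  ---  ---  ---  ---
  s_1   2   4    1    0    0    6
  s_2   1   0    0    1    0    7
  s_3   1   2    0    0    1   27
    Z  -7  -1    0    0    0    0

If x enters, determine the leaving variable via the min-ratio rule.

s_1

Column x entries and ratios — s_1: 6/2 = 3; s_2: 7/1 = 7; s_3: 27/1 = 27.
Smallest ratio is 3 in the row of s_1, so s_1 leaves.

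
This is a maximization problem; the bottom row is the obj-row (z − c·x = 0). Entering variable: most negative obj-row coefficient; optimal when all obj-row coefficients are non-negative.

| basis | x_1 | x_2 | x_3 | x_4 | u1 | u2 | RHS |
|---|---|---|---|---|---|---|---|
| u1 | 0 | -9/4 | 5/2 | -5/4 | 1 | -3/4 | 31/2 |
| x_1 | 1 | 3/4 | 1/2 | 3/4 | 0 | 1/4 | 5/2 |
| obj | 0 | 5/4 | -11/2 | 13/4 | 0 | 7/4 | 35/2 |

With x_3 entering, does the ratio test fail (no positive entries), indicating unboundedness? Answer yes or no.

no

Column x_3 has positive entries in row(s) 1, 2, so the ratio test bounds it — not unbounded.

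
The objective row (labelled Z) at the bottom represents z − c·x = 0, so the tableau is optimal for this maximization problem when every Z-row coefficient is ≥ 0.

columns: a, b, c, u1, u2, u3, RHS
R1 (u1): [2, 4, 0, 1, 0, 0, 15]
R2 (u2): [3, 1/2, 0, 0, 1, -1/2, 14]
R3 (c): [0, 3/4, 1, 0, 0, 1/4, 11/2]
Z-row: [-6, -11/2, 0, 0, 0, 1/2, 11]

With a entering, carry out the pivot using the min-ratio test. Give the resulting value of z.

39

Ratio test on column a — row 1: 15/2 = 15/2; row 2: 14/3 = 14/3; row 3: entry 0 ≤ 0. Minimum is 14/3 at row 2 (u2 leaves); pivot element 3.
Pivot on row 2; the Z-row RHS becomes 11 − (-6)·(14/3) = 39.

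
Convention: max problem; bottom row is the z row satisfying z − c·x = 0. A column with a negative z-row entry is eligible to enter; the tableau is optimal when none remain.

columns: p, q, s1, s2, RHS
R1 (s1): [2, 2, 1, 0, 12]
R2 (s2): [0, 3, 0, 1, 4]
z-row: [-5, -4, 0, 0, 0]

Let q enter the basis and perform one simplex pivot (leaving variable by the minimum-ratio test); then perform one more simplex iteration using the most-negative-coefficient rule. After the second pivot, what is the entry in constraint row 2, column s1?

0

Ratio test on column q — row 1: 12/2 = 6; row 2: 4/3 = 4/3. Minimum is 4/3 at row 2 (s2 leaves); pivot element 3.
Divide row 2 by 3; eliminate column q from the other rows.
Second iteration: most negative z-row entry is -5 in column p, so p enters.
Ratio test on column p — row 1: (28/3)/2 = 14/3; row 2: entry 0 ≤ 0. Minimum is 14/3 at row 1 (s1 leaves); pivot element 2.
Divide row 1 by 2; eliminate column p from the other rows.
After both pivots, the entry at constraint row 2, column s1 is 0.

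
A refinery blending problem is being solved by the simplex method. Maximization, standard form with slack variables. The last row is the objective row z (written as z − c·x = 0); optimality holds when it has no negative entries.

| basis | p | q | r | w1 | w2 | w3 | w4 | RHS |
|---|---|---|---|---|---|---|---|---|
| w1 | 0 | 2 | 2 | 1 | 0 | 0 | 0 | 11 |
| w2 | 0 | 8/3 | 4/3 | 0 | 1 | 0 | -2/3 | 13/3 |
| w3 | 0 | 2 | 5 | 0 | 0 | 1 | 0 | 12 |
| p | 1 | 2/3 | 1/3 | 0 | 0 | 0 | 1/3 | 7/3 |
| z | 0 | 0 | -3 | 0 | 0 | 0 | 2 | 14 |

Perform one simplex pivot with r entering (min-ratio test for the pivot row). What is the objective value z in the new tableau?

Ratio test on column r — row 1: 11/2 = 11/2; row 2: (13/3)/(4/3) = 13/4; row 3: 12/5 = 12/5; row 4: (7/3)/(1/3) = 7. Minimum is 12/5 at row 3 (w3 leaves); pivot element 5.
Pivot on row 3; the z-row RHS becomes 14 − (-3)·(12/5) = 106/5.

106/5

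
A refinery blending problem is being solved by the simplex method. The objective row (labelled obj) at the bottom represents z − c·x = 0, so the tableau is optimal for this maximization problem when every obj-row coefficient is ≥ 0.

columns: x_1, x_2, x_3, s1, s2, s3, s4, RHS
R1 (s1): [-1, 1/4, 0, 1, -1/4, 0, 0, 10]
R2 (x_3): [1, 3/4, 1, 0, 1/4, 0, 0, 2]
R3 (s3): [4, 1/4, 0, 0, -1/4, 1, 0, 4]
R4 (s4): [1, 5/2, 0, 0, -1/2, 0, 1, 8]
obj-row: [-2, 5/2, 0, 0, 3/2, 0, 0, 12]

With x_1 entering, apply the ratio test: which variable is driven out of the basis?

s3

Column x_1 entries and ratios — s1: -1 ≤ 0, skip; x_3: 2/1 = 2; s3: 4/4 = 1; s4: 8/1 = 8.
Smallest ratio is 1 in the row of s3, so s3 leaves.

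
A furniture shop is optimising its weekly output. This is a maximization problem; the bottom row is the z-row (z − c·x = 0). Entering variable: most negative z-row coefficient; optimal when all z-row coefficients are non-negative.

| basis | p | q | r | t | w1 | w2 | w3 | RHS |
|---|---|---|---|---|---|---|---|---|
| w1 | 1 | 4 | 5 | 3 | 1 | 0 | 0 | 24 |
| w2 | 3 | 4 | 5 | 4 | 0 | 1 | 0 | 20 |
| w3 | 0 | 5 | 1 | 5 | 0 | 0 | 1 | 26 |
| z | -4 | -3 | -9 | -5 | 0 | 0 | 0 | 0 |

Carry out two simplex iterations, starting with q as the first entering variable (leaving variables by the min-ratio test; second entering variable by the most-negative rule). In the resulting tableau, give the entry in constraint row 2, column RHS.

Ratio test on column q — row 1: 24/4 = 6; row 2: 20/4 = 5; row 3: 26/5 = 26/5. Minimum is 5 at row 2 (w2 leaves); pivot element 4.
Divide row 2 by 4; eliminate column q from the other rows.
Second iteration: most negative z-row entry is -21/4 in column r, so r enters.
Ratio test on column r — row 1: entry 0 ≤ 0; row 2: 5/(5/4) = 4; row 3: entry -21/4 ≤ 0. Minimum is 4 at row 2 (q leaves); pivot element 5/4.
Divide row 2 by 5/4; eliminate column r from the other rows.
After both pivots, the entry at constraint row 2, column RHS is 4.

4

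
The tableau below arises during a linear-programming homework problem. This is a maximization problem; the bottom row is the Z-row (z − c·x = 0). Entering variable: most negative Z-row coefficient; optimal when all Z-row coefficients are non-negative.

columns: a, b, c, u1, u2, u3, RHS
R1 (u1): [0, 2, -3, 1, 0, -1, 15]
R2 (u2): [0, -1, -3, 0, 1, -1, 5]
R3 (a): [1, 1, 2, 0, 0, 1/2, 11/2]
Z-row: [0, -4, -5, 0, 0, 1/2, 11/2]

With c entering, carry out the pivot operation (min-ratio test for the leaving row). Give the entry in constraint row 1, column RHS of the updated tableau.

Ratio test on column c — row 1: entry -3 ≤ 0; row 2: entry -3 ≤ 0; row 3: (11/2)/2 = 11/4. Minimum is 11/4 at row 3 (a leaves); pivot element 2.
Divide row 3 by 2; eliminate column c from the other rows.
Row 1 update in column RHS: 15 − (-3)·(11/4) = 93/4.

93/4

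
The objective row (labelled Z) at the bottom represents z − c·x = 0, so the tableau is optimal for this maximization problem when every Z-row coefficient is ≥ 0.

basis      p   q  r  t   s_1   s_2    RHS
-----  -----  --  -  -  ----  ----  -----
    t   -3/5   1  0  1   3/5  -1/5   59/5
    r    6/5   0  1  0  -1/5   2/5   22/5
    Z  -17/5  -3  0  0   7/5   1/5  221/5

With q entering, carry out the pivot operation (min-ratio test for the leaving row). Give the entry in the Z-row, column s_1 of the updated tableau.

Ratio test on column q — row 1: (59/5)/1 = 59/5; row 2: entry 0 ≤ 0. Minimum is 59/5 at row 1 (t leaves); pivot element 1.
Divide row 1 by 1; eliminate column q from the other rows.
Z-row update in column s_1: 7/5 − (-3)·(3/5) = 16/5.

16/5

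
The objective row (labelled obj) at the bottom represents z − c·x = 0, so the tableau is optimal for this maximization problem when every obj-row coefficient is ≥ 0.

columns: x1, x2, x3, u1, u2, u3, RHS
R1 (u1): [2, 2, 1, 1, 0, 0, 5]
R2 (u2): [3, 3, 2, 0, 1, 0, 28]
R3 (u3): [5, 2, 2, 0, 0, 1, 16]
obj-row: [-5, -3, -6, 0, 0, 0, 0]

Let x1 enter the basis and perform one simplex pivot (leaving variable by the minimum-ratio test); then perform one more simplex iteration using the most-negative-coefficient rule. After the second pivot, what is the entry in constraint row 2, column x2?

-1

Ratio test on column x1 — row 1: 5/2 = 5/2; row 2: 28/3 = 28/3; row 3: 16/5 = 16/5. Minimum is 5/2 at row 1 (u1 leaves); pivot element 2.
Divide row 1 by 2; eliminate column x1 from the other rows.
Second iteration: most negative obj-row entry is -7/2 in column x3, so x3 enters.
Ratio test on column x3 — row 1: (5/2)/(1/2) = 5; row 2: (41/2)/(1/2) = 41; row 3: entry -1/2 ≤ 0. Minimum is 5 at row 1 (x1 leaves); pivot element 1/2.
Divide row 1 by 1/2; eliminate column x3 from the other rows.
After both pivots, the entry at constraint row 2, column x2 is -1.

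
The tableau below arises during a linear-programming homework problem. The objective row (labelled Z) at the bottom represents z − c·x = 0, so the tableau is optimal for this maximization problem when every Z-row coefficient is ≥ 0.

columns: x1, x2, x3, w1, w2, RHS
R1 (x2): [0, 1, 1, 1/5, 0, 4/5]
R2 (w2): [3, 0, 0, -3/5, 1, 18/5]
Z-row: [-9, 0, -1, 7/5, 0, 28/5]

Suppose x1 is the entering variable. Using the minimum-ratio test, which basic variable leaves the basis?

Column x1 entries and ratios — x2: 0 ≤ 0, skip; w2: (18/5)/3 = 6/5.
Smallest ratio is 6/5 in the row of w2, so w2 leaves.

w2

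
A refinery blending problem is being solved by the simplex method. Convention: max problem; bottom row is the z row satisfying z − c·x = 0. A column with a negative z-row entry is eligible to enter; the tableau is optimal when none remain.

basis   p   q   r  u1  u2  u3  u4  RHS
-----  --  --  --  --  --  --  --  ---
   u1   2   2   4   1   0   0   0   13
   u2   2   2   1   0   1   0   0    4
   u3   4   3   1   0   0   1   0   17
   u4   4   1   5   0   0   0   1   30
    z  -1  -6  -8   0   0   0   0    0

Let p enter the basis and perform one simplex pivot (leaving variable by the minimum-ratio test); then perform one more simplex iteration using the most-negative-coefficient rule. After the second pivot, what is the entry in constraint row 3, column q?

-1

Ratio test on column p — row 1: 13/2 = 13/2; row 2: 4/2 = 2; row 3: 17/4 = 17/4; row 4: 30/4 = 15/2. Minimum is 2 at row 2 (u2 leaves); pivot element 2.
Divide row 2 by 2; eliminate column p from the other rows.
Second iteration: most negative z-row entry is -15/2 in column r, so r enters.
Ratio test on column r — row 1: 9/3 = 3; row 2: 2/(1/2) = 4; row 3: entry -1 ≤ 0; row 4: 22/3 = 22/3. Minimum is 3 at row 1 (u1 leaves); pivot element 3.
Divide row 1 by 3; eliminate column r from the other rows.
After both pivots, the entry at constraint row 3, column q is -1.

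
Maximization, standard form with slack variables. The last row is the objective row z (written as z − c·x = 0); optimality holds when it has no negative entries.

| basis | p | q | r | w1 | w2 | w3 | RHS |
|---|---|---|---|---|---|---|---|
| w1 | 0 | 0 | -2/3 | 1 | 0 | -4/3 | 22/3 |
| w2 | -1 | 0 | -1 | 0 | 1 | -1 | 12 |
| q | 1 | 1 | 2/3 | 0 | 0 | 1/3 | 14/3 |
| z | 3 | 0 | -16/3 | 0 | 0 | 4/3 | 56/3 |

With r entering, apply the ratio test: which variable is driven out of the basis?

Column r entries and ratios — w1: -2/3 ≤ 0, skip; w2: -1 ≤ 0, skip; q: (14/3)/(2/3) = 7.
Smallest ratio is 7 in the row of q, so q leaves.

q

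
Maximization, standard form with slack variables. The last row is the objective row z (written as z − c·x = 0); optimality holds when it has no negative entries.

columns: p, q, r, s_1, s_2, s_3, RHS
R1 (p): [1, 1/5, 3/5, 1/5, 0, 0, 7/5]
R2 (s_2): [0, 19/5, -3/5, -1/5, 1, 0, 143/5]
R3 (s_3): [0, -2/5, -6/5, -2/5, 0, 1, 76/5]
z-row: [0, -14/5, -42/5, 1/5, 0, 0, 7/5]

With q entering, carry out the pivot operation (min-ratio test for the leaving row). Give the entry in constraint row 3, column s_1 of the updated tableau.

0

Ratio test on column q — row 1: (7/5)/(1/5) = 7; row 2: (143/5)/(19/5) = 143/19; row 3: entry -2/5 ≤ 0. Minimum is 7 at row 1 (p leaves); pivot element 1/5.
Divide row 1 by 1/5; eliminate column q from the other rows.
Row 3 update in column s_1: -2/5 − (-2/5)·1 = 0.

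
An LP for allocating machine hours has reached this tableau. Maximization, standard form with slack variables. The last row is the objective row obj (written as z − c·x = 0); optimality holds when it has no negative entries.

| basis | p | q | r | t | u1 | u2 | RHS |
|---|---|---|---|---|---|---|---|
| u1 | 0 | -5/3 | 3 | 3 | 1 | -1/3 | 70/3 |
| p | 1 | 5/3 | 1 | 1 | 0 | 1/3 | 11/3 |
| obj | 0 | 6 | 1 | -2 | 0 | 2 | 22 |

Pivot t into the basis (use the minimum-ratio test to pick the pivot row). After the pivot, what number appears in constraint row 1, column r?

0

Ratio test on column t — row 1: (70/3)/3 = 70/9; row 2: (11/3)/1 = 11/3. Minimum is 11/3 at row 2 (p leaves); pivot element 1.
Divide row 2 by 1; eliminate column t from the other rows.
Row 1 update in column r: 3 − 3·1 = 0.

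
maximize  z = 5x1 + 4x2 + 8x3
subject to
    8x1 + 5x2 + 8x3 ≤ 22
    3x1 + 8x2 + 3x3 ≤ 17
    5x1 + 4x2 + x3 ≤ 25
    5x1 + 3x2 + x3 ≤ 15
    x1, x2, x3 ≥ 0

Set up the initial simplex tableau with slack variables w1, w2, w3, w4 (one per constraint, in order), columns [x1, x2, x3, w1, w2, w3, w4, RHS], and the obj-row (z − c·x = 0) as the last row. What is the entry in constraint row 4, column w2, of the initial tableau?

0

Slack w2 belongs to constraint 2; its column is the unit vector e_2, so the entry in row 4 is 0.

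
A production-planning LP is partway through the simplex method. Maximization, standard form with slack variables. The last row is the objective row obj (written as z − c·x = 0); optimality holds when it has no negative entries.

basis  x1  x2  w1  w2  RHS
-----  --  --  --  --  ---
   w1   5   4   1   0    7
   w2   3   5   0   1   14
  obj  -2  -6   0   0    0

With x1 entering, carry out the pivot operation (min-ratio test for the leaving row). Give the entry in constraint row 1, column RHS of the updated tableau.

Ratio test on column x1 — row 1: 7/5 = 7/5; row 2: 14/3 = 14/3. Minimum is 7/5 at row 1 (w1 leaves); pivot element 5.
Divide row 1 by 5; eliminate column x1 from the other rows.
In the new row 1, the RHS entry is the old entry divided by the pivot: 7/5 = 7/5.

7/5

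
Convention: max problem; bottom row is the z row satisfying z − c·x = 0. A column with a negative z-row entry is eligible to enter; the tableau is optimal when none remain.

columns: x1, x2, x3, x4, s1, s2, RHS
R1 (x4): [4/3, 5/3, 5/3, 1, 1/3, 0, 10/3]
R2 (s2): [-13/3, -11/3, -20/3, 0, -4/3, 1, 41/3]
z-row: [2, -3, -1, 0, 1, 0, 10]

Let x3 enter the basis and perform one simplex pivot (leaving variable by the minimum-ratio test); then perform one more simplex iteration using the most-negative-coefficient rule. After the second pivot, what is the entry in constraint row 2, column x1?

-7/5

Ratio test on column x3 — row 1: (10/3)/(5/3) = 2; row 2: entry -20/3 ≤ 0. Minimum is 2 at row 1 (x4 leaves); pivot element 5/3.
Divide row 1 by 5/3; eliminate column x3 from the other rows.
Second iteration: most negative z-row entry is -2 in column x2, so x2 enters.
Ratio test on column x2 — row 1: 2/1 = 2; row 2: 27/3 = 9. Minimum is 2 at row 1 (x3 leaves); pivot element 1.
Divide row 1 by 1; eliminate column x2 from the other rows.
After both pivots, the entry at constraint row 2, column x1 is -7/5.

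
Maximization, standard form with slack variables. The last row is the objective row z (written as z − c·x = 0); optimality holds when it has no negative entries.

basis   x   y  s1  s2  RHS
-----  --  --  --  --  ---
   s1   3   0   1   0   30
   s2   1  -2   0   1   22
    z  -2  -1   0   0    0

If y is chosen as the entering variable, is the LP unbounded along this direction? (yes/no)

yes

Every constraint-row entry in column y is ≤ 0, so increasing y is unbounded.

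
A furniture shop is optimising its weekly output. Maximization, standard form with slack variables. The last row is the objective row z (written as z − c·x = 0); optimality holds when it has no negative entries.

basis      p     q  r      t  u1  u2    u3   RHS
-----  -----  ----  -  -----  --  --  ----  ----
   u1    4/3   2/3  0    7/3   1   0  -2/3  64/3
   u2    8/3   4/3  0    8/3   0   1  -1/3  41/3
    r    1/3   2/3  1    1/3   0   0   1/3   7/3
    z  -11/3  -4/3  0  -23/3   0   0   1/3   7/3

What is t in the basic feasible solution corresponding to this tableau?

t is not in the basis, so in the current basic feasible solution t = 0.

0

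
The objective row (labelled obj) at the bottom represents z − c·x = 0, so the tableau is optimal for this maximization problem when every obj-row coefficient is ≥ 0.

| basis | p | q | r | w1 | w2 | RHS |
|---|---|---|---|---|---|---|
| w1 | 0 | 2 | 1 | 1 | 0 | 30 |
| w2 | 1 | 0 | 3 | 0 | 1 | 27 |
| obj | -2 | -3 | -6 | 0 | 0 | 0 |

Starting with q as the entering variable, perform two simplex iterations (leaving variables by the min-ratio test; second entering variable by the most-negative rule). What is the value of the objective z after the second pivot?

Ratio test on column q — row 1: 30/2 = 15; row 2: entry 0 ≤ 0. Minimum is 15 at row 1 (w1 leaves); pivot element 2.
Pivot on row 1; the obj-row RHS becomes 0 − (-3)·15 = 45.
Next entering variable (most negative obj-row entry -9/2): r.
Ratio test on column r — row 1: 15/(1/2) = 30; row 2: 27/3 = 9. Minimum is 9 at row 2 (w2 leaves); pivot element 3.
After the second pivot the obj-row RHS is 45 − (-9/2)·9 = 171/2.

171/2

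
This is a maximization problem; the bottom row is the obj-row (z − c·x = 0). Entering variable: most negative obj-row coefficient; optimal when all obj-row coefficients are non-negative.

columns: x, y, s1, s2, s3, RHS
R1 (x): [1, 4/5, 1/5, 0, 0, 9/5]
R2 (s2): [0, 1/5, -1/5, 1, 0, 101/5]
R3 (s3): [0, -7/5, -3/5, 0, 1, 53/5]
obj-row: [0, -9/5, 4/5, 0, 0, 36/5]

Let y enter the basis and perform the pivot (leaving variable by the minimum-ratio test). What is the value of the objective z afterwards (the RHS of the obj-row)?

Ratio test on column y — row 1: (9/5)/(4/5) = 9/4; row 2: (101/5)/(1/5) = 101; row 3: entry -7/5 ≤ 0. Minimum is 9/4 at row 1 (x leaves); pivot element 4/5.
Pivot on row 1; the obj-row RHS becomes 36/5 − (-9/5)·(9/4) = 45/4.

45/4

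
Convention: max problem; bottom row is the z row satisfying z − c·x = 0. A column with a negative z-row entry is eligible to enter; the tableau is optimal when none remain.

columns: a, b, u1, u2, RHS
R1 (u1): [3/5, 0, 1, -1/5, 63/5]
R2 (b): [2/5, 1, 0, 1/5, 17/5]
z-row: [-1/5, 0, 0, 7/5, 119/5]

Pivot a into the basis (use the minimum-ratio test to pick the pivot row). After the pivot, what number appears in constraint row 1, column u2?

Ratio test on column a — row 1: (63/5)/(3/5) = 21; row 2: (17/5)/(2/5) = 17/2. Minimum is 17/2 at row 2 (b leaves); pivot element 2/5.
Divide row 2 by 2/5; eliminate column a from the other rows.
Row 1 update in column u2: -1/5 − (3/5)·(1/2) = -1/2.

-1/2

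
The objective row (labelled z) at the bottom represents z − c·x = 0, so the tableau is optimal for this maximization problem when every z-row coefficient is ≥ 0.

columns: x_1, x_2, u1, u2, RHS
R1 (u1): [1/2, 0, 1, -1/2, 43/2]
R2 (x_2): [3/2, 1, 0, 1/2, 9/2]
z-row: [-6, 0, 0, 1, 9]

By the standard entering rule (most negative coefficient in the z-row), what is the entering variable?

x_1

Negative z-row entries: x_1: -6.
The most negative is -6 in column x_1, so x_1 enters.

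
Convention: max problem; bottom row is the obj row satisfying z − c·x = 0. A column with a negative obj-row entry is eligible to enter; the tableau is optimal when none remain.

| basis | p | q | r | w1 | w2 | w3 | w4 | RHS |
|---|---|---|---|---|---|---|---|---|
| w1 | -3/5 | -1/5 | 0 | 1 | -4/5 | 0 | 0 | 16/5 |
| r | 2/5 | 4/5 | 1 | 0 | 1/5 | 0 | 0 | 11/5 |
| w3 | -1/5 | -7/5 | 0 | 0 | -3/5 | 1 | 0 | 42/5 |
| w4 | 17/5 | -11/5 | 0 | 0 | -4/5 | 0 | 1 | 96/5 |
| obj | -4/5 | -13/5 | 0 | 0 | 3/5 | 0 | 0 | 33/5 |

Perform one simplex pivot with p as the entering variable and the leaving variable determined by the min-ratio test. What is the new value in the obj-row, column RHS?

Ratio test on column p — row 1: entry -3/5 ≤ 0; row 2: (11/5)/(2/5) = 11/2; row 3: entry -1/5 ≤ 0; row 4: (96/5)/(17/5) = 96/17. Minimum is 11/2 at row 2 (r leaves); pivot element 2/5.
Divide row 2 by 2/5; eliminate column p from the other rows.
obj-row update in column RHS: 33/5 − (-4/5)·(11/2) = 11.

11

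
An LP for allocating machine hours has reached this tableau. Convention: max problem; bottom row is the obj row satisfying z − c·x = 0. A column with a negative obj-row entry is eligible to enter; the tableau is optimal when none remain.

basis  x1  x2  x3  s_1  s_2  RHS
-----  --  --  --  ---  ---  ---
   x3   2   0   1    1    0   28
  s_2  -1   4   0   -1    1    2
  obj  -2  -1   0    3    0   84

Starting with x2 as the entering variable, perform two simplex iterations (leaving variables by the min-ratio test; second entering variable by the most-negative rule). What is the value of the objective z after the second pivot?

116

Ratio test on column x2 — row 1: entry 0 ≤ 0; row 2: 2/4 = 1/2. Minimum is 1/2 at row 2 (s_2 leaves); pivot element 4.
Pivot on row 2; the obj-row RHS becomes 84 − (-1)·(1/2) = 169/2.
Next entering variable (most negative obj-row entry -9/4): x1.
Ratio test on column x1 — row 1: 28/2 = 14; row 2: entry -1/4 ≤ 0. Minimum is 14 at row 1 (x3 leaves); pivot element 2.
After the second pivot the obj-row RHS is 169/2 − (-9/4)·14 = 116.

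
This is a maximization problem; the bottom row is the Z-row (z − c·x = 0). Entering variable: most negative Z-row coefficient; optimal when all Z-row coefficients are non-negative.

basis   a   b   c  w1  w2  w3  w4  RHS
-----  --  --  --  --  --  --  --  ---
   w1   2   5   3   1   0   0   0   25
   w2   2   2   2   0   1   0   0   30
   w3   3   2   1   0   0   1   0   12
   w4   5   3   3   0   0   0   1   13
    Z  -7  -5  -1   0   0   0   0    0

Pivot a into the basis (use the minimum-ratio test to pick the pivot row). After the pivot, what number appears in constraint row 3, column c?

-4/5

Ratio test on column a — row 1: 25/2 = 25/2; row 2: 30/2 = 15; row 3: 12/3 = 4; row 4: 13/5 = 13/5. Minimum is 13/5 at row 4 (w4 leaves); pivot element 5.
Divide row 4 by 5; eliminate column a from the other rows.
Row 3 update in column c: 1 − 3·(3/5) = -4/5.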